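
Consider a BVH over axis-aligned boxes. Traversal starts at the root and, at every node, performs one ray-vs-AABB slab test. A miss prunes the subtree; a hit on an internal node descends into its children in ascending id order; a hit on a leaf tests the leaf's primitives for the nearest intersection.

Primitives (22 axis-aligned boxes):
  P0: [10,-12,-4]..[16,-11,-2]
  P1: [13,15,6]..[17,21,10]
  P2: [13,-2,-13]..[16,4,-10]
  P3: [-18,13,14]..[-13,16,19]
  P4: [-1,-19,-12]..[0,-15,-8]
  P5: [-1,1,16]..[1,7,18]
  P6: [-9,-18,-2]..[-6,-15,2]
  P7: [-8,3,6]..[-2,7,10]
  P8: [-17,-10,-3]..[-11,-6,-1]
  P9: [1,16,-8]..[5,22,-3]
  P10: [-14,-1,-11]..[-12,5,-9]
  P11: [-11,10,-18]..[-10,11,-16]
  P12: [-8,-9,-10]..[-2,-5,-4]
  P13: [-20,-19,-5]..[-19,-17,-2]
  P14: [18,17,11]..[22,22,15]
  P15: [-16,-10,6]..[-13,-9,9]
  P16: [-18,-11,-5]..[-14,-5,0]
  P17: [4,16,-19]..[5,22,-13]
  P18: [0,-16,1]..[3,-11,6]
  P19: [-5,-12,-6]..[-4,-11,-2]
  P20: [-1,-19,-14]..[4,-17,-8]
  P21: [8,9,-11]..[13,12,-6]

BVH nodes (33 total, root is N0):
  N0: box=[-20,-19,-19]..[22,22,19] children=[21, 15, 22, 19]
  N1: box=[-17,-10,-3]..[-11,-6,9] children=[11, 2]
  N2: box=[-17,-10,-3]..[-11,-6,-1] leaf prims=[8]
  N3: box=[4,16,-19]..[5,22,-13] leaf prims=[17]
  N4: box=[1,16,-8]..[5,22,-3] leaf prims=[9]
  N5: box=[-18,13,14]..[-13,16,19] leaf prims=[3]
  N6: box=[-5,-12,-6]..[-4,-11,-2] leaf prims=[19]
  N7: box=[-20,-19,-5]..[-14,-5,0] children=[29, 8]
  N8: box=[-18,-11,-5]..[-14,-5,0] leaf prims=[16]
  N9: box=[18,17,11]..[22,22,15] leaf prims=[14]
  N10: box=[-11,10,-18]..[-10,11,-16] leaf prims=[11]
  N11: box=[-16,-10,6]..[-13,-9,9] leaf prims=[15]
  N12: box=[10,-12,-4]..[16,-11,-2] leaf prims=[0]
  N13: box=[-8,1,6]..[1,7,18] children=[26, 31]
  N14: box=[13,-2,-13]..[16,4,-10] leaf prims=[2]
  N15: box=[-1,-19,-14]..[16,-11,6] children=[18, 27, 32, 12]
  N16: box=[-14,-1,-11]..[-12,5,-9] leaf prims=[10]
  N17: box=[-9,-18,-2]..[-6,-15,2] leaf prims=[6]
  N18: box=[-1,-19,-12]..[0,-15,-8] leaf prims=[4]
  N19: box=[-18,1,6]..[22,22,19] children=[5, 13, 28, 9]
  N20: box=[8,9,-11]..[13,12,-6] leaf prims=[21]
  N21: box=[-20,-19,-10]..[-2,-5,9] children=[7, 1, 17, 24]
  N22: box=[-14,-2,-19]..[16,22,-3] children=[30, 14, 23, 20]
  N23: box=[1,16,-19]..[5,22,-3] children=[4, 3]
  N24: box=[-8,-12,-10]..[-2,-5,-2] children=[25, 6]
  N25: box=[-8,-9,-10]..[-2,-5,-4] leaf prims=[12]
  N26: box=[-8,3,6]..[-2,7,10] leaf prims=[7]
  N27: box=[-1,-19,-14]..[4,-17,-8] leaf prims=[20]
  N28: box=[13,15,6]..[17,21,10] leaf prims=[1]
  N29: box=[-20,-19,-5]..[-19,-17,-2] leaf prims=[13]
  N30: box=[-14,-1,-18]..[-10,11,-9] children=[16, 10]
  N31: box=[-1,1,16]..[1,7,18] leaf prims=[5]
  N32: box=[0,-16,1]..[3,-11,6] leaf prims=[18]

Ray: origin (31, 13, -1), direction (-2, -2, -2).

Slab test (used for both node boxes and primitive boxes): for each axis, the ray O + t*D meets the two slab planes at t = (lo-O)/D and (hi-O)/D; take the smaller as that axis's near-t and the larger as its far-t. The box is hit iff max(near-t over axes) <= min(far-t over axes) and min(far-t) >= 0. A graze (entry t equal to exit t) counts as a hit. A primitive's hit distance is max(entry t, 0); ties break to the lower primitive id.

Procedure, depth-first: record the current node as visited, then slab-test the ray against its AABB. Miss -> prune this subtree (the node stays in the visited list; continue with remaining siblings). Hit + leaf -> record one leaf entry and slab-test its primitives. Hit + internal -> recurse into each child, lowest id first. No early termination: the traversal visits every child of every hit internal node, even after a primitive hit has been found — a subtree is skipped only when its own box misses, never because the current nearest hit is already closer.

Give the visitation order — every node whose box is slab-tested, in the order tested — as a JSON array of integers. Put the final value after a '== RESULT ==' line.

Walk:
N0 x:[9/2,51/2] y:[-9/2,16] z:[-10,9] -> hit [9/2,9], descend [15, 19, 21, 22]
  N15 x:[15/2,16] y:[12,16] z:[-7/2,13/2] -> miss, prune
  N19 x:[9/2,49/2] y:[-9/2,6] z:[-10,-7/2] -> miss, prune
  N21 x:[33/2,51/2] y:[9,16] z:[-5,9/2] -> miss, prune
  N22 x:[15/2,45/2] y:[-9/2,15/2] z:[1,9] -> hit [15/2,15/2], descend [14, 20, 23, 30]
    N14 x:[15/2,9] y:[9/2,15/2] z:[9/2,6] -> miss, prune
    N20 x:[9,23/2] y:[1/2,2] z:[5/2,5] -> miss, prune
    N23 x:[13,15] y:[-9/2,-3/2] z:[1,9] -> miss, prune
    N30 x:[41/2,45/2] y:[1,7] z:[4,17/2] -> miss, prune

Visited [0, 15, 19, 21, 22, 14, 20, 23, 30]. Tests: 9 box, 0 leaf. Nearest: miss.

== RESULT ==
[0, 15, 19, 21, 22, 14, 20, 23, 30]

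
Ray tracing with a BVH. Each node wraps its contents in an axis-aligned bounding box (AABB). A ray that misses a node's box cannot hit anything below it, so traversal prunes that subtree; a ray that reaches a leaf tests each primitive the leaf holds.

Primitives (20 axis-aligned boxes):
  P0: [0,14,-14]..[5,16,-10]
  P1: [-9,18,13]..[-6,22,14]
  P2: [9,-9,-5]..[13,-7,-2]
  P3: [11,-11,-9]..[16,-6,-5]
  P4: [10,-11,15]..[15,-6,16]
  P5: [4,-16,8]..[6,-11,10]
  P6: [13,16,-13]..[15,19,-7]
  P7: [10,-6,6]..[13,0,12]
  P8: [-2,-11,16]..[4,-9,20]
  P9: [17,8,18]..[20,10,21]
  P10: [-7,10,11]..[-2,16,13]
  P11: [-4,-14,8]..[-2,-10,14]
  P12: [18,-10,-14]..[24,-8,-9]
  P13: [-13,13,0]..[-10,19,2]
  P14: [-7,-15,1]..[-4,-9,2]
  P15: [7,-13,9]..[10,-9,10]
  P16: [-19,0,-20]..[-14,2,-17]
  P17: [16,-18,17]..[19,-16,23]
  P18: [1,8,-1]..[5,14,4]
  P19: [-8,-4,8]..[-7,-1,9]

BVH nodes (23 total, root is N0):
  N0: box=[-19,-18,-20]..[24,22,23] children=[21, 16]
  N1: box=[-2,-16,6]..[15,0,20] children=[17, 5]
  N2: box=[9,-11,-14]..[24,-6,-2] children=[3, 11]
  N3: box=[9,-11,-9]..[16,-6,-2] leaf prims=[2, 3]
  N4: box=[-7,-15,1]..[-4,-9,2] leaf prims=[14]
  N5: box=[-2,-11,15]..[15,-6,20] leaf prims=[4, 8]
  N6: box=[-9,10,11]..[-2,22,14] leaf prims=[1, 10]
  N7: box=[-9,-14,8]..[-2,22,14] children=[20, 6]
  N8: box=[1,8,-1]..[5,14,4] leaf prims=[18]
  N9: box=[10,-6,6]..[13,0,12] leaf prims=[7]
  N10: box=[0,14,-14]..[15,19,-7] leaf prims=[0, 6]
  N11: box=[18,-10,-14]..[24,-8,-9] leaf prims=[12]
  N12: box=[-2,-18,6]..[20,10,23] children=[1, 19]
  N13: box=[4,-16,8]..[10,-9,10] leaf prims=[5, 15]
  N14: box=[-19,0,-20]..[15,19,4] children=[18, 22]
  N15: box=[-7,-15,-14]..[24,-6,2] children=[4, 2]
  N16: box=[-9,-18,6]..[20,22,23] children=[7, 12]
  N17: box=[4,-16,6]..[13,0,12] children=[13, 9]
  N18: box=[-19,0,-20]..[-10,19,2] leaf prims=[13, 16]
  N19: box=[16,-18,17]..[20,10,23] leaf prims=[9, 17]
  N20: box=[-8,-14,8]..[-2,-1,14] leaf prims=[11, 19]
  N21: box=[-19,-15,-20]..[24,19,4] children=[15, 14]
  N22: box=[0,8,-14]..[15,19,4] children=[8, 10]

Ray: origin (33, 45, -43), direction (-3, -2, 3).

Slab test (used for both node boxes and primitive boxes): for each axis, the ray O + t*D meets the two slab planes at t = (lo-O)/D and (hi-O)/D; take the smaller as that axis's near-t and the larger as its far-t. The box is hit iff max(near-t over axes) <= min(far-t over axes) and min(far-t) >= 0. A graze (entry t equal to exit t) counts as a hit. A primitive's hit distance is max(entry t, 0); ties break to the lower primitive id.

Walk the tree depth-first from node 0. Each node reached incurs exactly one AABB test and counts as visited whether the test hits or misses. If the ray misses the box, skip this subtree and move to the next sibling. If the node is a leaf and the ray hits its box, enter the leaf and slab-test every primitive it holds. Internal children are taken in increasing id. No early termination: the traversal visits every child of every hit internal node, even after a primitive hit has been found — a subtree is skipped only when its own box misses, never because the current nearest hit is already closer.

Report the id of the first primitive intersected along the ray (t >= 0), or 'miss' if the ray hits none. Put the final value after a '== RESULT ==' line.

Trace the traversal:
N0 x:[3,52/3] y:[23/2,63/2] z:[23/3,22] -> hit [23/2,52/3], descend [16, 21]
  N16 x:[13/3,14] y:[23/2,63/2] z:[49/3,22] -> miss, prune
  N21 x:[3,52/3] y:[13,30] z:[23/3,47/3] -> hit [13,47/3], descend [14, 15]
    N14 x:[6,52/3] y:[13,45/2] z:[23/3,47/3] -> hit [13,47/3], descend [18, 22]
      N18 x:[43/3,52/3] y:[13,45/2] z:[23/3,15] -> hit [43/3,15] leaf, test {P13@t=43/3, P16(miss)}
      N22 x:[6,11] y:[13,37/2] z:[29/3,47/3] -> miss, prune
    N15 x:[3,40/3] y:[51/2,30] z:[29/3,15] -> miss, prune

order=[0, 16, 21, 14, 18, 22, 15]  |boxes|=7  |leaves|=1  hit=P13

== RESULT ==
13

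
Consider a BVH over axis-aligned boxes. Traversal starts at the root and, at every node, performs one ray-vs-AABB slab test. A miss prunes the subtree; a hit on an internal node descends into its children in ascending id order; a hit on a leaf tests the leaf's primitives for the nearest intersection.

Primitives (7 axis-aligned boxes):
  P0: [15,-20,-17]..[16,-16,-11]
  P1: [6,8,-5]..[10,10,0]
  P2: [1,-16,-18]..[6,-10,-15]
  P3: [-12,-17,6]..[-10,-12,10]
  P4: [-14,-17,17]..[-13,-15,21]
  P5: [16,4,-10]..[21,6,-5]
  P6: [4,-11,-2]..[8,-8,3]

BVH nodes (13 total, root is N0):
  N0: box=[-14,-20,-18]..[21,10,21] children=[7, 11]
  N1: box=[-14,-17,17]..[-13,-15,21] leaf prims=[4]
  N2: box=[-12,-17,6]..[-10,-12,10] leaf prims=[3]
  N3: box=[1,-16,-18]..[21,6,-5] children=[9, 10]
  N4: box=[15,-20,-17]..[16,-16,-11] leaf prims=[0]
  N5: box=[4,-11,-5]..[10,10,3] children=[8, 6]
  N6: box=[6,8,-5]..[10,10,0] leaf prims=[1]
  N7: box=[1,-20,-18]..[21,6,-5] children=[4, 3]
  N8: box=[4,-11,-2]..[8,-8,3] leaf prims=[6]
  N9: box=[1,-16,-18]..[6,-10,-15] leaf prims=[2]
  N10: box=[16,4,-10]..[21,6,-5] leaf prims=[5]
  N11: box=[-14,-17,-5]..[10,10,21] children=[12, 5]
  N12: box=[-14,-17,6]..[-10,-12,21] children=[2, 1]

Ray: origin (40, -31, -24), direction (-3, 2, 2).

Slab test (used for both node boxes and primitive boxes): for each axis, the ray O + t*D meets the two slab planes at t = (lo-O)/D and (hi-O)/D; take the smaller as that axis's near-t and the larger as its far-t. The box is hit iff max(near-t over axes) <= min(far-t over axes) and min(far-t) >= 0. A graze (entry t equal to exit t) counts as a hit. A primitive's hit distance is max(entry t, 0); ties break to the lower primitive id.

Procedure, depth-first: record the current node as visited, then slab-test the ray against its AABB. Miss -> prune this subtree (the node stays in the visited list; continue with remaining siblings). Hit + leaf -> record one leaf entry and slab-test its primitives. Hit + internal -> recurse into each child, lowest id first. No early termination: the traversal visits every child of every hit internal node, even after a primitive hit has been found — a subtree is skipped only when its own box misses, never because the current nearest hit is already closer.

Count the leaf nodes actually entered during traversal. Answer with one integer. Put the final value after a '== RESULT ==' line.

Traverse from the root:
N0 x:[19/3,18] y:[11/2,41/2] z:[3,45/2] -> hit [19/3,18], descend [7, 11]
  N7 x:[19/3,13] y:[11/2,37/2] z:[3,19/2] -> hit [19/3,19/2], descend [3, 4]
    N3 x:[19/3,13] y:[15/2,37/2] z:[3,19/2] -> hit [15/2,19/2], descend [9, 10]
      N9 x:[34/3,13] y:[15/2,21/2] z:[3,9/2] -> miss, prune
      N10 x:[19/3,8] y:[35/2,37/2] z:[7,19/2] -> miss, prune
    N4 x:[8,25/3] y:[11/2,15/2] z:[7/2,13/2] -> miss, prune
  N11 x:[10,18] y:[7,41/2] z:[19/2,45/2] -> hit [10,18], descend [5, 12]
    N5 x:[10,12] y:[10,41/2] z:[19/2,27/2] -> hit [10,12], descend [6, 8]
      N6 x:[10,34/3] y:[39/2,41/2] z:[19/2,12] -> miss, prune
      N8 x:[32/3,12] y:[10,23/2] z:[11,27/2] -> hit [11,23/2] leaf, test {P6@t=11}
    N12 x:[50/3,18] y:[7,19/2] z:[15,45/2] -> miss, prune

Summary -> nodes [0, 7, 3, 9, 10, 4, 11, 5, 6, 8, 12]; box-tests=11; leaf-entries=1; first=P6

== RESULT ==
1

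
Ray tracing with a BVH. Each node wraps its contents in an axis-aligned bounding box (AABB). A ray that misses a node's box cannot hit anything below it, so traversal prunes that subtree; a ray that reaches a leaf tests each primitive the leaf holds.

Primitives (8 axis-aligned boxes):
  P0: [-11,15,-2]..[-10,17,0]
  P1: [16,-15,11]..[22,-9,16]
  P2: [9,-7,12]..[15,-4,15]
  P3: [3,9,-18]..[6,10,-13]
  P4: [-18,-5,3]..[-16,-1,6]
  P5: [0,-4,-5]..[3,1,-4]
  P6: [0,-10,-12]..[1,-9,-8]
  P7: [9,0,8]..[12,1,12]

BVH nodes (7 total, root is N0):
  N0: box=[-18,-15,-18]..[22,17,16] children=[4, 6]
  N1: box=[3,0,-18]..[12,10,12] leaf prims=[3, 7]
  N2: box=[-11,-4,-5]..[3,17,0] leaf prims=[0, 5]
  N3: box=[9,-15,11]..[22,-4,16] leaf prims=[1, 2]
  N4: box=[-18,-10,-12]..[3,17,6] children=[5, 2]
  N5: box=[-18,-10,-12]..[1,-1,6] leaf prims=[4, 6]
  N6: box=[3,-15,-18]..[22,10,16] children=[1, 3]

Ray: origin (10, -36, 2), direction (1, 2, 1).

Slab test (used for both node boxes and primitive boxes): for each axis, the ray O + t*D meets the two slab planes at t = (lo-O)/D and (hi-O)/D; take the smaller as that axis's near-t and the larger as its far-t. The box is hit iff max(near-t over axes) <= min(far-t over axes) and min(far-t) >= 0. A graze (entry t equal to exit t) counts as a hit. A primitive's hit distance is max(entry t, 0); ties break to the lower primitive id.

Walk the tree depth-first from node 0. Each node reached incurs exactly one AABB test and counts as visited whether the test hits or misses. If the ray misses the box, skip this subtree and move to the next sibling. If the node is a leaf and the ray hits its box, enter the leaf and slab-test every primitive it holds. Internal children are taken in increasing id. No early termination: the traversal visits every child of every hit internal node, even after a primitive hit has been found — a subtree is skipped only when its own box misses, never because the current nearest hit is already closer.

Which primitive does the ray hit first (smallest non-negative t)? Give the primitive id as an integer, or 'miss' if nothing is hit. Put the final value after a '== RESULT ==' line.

Traverse from the root:
N0 x:[-28,12] y:[21/2,53/2] z:[-20,14] -> hit [21/2,12], descend [4, 6]
  N4 x:[-28,-7] y:[13,53/2] z:[-14,4] -> miss, prune
  N6 x:[-7,12] y:[21/2,23] z:[-20,14] -> hit [21/2,12], descend [1, 3]
    N1 x:[-7,2] y:[18,23] z:[-20,10] -> miss, prune
    N3 x:[-1,12] y:[21/2,16] z:[9,14] -> hit [21/2,12] leaf, test {P1@t=21/2, P2(miss)}

5 AABB tests over nodes [0, 4, 6, 1, 3]; 1 leaf entered; closest P1.

== RESULT ==
1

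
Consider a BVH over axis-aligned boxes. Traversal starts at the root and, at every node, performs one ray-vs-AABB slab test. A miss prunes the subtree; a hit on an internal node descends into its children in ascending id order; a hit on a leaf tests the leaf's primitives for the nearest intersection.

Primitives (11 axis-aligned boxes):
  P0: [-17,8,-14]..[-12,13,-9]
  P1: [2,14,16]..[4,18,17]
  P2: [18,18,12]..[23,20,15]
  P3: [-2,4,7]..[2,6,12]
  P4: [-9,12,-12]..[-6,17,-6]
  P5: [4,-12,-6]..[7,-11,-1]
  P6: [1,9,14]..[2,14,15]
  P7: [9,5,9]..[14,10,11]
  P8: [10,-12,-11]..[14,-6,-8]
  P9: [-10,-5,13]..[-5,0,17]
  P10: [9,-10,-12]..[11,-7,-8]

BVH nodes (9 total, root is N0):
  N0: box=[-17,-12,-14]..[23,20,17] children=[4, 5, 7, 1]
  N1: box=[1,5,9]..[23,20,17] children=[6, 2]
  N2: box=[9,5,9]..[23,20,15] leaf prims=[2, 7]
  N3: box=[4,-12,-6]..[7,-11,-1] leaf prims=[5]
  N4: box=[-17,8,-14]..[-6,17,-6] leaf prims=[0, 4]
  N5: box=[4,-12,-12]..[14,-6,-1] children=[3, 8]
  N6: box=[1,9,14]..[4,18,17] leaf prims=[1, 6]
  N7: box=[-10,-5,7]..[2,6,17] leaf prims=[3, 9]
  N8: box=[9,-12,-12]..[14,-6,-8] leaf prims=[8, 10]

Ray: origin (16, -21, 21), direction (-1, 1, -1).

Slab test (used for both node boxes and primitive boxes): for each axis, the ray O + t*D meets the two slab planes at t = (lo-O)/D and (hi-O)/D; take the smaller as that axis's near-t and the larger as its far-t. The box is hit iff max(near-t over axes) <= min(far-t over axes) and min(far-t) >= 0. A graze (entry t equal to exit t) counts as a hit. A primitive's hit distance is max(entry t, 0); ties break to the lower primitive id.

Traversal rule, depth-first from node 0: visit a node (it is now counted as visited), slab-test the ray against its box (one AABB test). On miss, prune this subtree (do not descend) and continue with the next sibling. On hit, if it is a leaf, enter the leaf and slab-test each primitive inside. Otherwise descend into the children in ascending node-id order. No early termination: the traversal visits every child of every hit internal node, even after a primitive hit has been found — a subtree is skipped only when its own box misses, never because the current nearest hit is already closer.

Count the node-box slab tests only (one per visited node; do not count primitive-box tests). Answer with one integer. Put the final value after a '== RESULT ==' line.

Trace the traversal:
N0 x:[-7,33] y:[9,41] z:[4,35] -> hit [9,33], descend [1, 4, 5, 7]
  N1 x:[-7,15] y:[26,41] z:[4,12] -> miss, prune
  N4 x:[22,33] y:[29,38] z:[27,35] -> hit [29,33] leaf, test {P0@t=30, P4(miss)}
  N5 x:[2,12] y:[9,15] z:[22,33] -> miss, prune
  N7 x:[14,26] y:[16,27] z:[4,14] -> miss, prune

order=[0, 1, 4, 5, 7]  |boxes|=5  |leaves|=1  hit=P0

== RESULT ==
5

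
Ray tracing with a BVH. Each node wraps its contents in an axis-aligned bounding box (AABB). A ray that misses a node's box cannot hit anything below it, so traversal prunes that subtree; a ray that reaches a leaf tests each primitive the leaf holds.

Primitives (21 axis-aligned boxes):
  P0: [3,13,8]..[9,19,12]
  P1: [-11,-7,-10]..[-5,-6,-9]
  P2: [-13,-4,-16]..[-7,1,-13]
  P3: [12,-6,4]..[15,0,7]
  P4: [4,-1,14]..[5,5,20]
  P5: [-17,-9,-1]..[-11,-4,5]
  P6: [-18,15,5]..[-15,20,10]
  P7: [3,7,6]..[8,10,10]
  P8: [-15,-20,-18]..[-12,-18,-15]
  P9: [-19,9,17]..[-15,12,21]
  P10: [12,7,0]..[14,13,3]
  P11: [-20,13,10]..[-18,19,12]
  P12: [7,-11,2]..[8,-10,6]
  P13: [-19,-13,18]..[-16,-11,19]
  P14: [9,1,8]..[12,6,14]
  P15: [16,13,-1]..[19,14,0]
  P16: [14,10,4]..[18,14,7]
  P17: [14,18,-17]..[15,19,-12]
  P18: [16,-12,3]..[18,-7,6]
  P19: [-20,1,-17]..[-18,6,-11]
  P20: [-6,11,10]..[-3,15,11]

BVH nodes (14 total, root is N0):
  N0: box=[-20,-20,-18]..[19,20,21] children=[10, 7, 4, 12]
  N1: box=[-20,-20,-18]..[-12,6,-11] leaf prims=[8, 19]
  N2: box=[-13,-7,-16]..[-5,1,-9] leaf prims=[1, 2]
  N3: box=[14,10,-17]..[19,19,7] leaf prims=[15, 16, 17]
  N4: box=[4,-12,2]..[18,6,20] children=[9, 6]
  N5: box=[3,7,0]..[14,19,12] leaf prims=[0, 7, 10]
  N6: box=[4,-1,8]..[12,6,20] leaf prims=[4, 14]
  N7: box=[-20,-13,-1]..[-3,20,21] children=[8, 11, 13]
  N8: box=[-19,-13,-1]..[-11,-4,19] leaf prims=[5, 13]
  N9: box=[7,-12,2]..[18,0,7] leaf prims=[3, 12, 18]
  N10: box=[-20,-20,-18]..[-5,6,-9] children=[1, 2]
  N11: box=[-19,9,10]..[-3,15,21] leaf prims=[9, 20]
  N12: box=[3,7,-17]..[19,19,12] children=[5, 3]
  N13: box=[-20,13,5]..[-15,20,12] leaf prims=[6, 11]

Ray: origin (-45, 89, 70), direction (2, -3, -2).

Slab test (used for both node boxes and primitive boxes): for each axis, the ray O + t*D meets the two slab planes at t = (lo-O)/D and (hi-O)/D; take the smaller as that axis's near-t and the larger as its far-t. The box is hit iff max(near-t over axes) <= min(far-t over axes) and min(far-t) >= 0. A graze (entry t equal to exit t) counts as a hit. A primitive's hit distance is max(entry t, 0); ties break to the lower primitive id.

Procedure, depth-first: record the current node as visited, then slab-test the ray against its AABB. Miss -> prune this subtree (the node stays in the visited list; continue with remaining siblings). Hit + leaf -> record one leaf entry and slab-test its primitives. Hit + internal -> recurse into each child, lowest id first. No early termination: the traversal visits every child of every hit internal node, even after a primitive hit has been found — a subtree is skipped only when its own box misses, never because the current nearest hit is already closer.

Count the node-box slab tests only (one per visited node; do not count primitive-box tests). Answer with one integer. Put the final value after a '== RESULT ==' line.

Walk:
N0 x:[25/2,32] y:[23,109/3] z:[49/2,44] -> hit [49/2,32], descend [4, 7, 10, 12]
  N4 x:[49/2,63/2] y:[83/3,101/3] z:[25,34] -> hit [83/3,63/2], descend [6, 9]
    N6 x:[49/2,57/2] y:[83/3,30] z:[25,31] -> hit [83/3,57/2] leaf, test {P4(miss), P14@t=28}
    N9 x:[26,63/2] y:[89/3,101/3] z:[63/2,34] -> hit [63/2,63/2] leaf, test {P3(miss), P12(miss), P18(miss)}
  N7 x:[25/2,21] y:[23,34] z:[49/2,71/2] -> miss, prune
  N10 x:[25/2,20] y:[83/3,109/3] z:[79/2,44] -> miss, prune
  N12 x:[24,32] y:[70/3,82/3] z:[29,87/2] -> miss, prune

Visited [0, 4, 6, 9, 7, 10, 12]. Tests: 7 box, 2 leaf. Nearest: P14.

== RESULT ==
7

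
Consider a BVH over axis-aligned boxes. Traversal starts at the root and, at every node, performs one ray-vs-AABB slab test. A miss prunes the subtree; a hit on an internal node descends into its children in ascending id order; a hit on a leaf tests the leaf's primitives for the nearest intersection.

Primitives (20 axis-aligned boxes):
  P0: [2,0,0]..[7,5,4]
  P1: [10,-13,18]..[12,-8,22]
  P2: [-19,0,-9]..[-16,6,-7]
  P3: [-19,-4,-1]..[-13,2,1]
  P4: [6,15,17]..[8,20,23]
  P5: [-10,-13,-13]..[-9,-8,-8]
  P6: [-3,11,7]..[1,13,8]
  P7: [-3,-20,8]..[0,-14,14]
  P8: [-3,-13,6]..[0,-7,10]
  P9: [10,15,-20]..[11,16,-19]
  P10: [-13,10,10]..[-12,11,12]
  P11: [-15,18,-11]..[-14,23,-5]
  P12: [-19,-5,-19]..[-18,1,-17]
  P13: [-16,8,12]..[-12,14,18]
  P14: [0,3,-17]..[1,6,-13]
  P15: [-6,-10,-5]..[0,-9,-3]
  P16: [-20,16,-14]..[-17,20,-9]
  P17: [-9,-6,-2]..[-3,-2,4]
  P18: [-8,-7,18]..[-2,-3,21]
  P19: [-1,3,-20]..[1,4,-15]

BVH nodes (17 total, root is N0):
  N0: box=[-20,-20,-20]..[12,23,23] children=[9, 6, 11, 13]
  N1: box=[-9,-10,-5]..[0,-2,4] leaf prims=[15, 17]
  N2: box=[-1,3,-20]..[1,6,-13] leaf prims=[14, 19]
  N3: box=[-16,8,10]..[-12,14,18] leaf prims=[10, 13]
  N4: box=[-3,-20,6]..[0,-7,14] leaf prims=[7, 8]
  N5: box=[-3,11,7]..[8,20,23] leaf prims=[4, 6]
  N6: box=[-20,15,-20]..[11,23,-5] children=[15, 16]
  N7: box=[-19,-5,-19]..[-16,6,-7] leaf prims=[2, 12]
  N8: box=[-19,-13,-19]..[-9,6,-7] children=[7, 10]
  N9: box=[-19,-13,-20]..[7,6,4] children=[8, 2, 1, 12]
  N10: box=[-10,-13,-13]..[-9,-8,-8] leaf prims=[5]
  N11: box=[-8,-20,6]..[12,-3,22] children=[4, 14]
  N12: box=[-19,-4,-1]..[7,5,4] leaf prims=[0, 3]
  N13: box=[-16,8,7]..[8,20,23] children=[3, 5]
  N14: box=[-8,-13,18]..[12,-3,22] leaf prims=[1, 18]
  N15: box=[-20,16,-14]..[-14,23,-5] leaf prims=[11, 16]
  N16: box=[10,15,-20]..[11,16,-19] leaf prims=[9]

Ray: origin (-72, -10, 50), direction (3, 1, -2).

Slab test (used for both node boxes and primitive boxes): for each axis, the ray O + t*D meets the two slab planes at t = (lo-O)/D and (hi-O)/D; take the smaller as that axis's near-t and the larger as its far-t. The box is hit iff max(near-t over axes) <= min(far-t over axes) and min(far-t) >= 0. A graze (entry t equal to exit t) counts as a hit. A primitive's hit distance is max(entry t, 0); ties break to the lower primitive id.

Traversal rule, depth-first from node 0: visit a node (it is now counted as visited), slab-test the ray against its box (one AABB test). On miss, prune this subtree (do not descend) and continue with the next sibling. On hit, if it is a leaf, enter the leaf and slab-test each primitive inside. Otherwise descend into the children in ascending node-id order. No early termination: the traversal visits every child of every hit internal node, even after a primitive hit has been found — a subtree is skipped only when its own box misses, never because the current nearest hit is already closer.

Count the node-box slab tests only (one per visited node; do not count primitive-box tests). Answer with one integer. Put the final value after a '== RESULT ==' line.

Walk:
N0 x:[52/3,28] y:[-10,33] z:[27/2,35] -> hit [52/3,28], descend [6, 9, 11, 13]
  N6 x:[52/3,83/3] y:[25,33] z:[55/2,35] -> hit [55/2,83/3], descend [15, 16]
    N15 x:[52/3,58/3] y:[26,33] z:[55/2,32] -> miss, prune
    N16 x:[82/3,83/3] y:[25,26] z:[69/2,35] -> miss, prune
  N9 x:[53/3,79/3] y:[-3,16] z:[23,35] -> miss, prune
  N11 x:[64/3,28] y:[-10,7] z:[14,22] -> miss, prune
  N13 x:[56/3,80/3] y:[18,30] z:[27/2,43/2] -> hit [56/3,43/2], descend [3, 5]
    N3 x:[56/3,20] y:[18,24] z:[16,20] -> hit [56/3,20] leaf, test {P10@t=20, P13@t=56/3}
    N5 x:[23,80/3] y:[21,30] z:[27/2,43/2] -> miss, prune

Summary -> nodes [0, 6, 15, 16, 9, 11, 13, 3, 5]; box-tests=9; leaf-entries=1; first=P13

== RESULT ==
9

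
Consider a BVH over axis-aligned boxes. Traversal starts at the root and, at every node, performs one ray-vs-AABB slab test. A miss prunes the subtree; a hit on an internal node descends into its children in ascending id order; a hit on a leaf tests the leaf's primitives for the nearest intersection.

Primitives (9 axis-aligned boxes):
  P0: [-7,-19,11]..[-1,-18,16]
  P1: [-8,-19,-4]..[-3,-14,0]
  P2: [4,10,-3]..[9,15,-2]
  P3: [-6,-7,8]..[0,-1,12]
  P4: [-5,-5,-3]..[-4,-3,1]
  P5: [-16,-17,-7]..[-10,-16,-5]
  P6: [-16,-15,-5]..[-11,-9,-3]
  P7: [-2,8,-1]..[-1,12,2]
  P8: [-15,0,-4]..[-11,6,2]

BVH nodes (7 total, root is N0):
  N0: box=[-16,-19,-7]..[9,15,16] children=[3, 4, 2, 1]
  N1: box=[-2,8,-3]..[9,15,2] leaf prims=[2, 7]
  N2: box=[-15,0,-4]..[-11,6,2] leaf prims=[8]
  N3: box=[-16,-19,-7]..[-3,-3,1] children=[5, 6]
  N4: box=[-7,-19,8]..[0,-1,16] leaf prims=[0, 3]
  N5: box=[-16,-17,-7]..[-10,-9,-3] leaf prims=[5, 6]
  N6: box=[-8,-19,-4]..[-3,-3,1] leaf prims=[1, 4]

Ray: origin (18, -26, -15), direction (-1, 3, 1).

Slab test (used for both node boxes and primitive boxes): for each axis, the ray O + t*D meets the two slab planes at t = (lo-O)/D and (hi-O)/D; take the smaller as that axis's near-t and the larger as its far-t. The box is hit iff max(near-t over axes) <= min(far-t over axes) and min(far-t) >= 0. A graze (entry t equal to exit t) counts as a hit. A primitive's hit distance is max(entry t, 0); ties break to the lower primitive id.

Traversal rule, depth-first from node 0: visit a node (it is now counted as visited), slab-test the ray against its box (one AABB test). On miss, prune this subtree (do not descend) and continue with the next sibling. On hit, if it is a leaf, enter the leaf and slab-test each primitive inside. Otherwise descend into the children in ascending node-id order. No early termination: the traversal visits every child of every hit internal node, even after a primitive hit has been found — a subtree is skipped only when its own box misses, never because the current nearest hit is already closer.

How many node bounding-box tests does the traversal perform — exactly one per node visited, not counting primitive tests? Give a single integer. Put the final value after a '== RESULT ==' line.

Trace the traversal:
N0 x:[9,34] y:[7/3,41/3] z:[8,31] -> hit [9,41/3], descend [1, 2, 3, 4]
  N1 x:[9,20] y:[34/3,41/3] z:[12,17] -> hit [12,41/3] leaf, test {P2@t=12, P7(miss)}
  N2 x:[29,33] y:[26/3,32/3] z:[11,17] -> miss, prune
  N3 x:[21,34] y:[7/3,23/3] z:[8,16] -> miss, prune
  N4 x:[18,25] y:[7/3,25/3] z:[23,31] -> miss, prune

Visited [0, 1, 2, 3, 4]. Tests: 5 box, 1 leaf. Nearest: P2.

== RESULT ==
5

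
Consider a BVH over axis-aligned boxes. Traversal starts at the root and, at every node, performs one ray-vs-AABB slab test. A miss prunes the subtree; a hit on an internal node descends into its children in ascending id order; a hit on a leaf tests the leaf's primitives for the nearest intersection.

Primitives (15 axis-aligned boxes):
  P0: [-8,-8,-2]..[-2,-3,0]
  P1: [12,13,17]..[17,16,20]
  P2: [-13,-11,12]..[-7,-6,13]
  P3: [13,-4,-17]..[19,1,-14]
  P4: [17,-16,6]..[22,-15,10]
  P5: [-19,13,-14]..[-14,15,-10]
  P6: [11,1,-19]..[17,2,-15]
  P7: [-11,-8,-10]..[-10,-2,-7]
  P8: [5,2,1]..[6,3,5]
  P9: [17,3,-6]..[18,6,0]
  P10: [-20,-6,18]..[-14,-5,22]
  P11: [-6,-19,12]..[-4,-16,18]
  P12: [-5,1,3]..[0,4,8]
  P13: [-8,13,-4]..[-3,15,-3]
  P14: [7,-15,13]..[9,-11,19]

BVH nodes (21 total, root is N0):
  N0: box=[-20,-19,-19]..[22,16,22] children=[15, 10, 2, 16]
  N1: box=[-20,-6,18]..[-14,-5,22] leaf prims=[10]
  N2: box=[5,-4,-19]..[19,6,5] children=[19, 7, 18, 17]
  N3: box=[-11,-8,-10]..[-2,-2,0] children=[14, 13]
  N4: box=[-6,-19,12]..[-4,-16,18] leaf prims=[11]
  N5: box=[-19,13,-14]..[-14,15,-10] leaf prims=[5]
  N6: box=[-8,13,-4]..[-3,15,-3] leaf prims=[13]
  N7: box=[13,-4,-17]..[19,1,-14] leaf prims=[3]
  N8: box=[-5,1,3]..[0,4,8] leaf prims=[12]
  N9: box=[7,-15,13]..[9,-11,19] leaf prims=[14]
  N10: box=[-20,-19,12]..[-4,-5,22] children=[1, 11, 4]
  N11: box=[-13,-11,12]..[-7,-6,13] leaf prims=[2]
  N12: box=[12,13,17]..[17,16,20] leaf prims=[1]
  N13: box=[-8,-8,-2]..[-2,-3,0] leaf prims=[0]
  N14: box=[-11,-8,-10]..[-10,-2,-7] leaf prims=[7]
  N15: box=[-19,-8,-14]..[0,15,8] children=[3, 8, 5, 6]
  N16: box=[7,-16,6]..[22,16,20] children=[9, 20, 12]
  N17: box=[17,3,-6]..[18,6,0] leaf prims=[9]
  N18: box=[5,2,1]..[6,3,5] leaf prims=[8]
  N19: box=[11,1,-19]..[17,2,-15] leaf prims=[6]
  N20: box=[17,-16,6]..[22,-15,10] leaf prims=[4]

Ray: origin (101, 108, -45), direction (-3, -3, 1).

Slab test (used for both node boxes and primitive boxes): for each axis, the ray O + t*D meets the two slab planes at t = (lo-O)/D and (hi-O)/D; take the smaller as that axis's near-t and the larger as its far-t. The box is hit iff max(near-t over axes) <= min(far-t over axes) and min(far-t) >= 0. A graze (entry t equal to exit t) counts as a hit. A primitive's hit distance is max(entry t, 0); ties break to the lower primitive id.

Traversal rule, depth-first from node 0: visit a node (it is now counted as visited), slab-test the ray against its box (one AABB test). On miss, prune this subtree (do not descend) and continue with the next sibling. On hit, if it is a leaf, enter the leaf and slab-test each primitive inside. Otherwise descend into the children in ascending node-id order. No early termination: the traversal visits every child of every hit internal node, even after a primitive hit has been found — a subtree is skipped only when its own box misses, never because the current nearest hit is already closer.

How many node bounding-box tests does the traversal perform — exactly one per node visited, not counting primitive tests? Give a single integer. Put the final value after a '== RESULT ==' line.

Traverse from the root:
N0 x:[79/3,121/3] y:[92/3,127/3] z:[26,67] -> hit [92/3,121/3], descend [2, 10, 15, 16]
  N2 x:[82/3,32] y:[34,112/3] z:[26,50] -> miss, prune
  N10 x:[35,121/3] y:[113/3,127/3] z:[57,67] -> miss, prune
  N15 x:[101/3,40] y:[31,116/3] z:[31,53] -> hit [101/3,116/3], descend [3, 5, 6, 8]
    N3 x:[103/3,112/3] y:[110/3,116/3] z:[35,45] -> hit [110/3,112/3], descend [13, 14]
      N13 x:[103/3,109/3] y:[37,116/3] z:[43,45] -> miss, prune
      N14 x:[37,112/3] y:[110/3,116/3] z:[35,38] -> hit [37,112/3] leaf, test {P7@t=37}
    N5 x:[115/3,40] y:[31,95/3] z:[31,35] -> miss, prune
    N6 x:[104/3,109/3] y:[31,95/3] z:[41,42] -> miss, prune
    N8 x:[101/3,106/3] y:[104/3,107/3] z:[48,53] -> miss, prune
  N16 x:[79/3,94/3] y:[92/3,124/3] z:[51,65] -> miss, prune

11 AABB tests over nodes [0, 2, 10, 15, 3, 13, 14, 5, 6, 8, 16]; 1 leaf entered; closest P7.

== RESULT ==
11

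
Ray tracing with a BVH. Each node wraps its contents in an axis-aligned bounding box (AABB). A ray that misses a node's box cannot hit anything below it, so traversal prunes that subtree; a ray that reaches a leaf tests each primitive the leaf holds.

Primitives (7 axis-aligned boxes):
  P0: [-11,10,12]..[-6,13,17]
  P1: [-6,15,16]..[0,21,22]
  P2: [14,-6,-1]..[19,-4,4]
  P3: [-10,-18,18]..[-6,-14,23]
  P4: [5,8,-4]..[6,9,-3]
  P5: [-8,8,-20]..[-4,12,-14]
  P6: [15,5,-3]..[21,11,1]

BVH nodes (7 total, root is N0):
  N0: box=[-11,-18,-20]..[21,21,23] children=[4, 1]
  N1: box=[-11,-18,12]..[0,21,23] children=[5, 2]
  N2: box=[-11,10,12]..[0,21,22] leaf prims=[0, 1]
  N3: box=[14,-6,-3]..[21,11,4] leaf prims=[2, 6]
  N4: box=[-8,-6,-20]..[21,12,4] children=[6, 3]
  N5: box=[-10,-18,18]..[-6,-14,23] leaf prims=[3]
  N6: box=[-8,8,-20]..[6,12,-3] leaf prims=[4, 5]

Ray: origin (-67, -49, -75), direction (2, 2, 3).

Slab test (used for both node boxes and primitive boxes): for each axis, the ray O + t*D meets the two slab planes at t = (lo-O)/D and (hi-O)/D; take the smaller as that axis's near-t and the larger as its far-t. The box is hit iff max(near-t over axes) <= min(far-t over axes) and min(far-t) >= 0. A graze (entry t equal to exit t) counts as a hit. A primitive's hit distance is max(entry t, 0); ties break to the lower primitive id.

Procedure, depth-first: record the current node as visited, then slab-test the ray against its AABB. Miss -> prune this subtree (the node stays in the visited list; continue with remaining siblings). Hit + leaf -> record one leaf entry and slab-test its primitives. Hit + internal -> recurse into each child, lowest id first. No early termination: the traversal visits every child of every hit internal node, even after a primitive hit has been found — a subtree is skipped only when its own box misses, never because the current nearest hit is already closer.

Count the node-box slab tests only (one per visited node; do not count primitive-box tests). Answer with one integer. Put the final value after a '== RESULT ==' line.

Trace the traversal:
N0 x:[28,44] y:[31/2,35] z:[55/3,98/3] -> hit [28,98/3], descend [1, 4]
  N1 x:[28,67/2] y:[31/2,35] z:[29,98/3] -> hit [29,98/3], descend [2, 5]
    N2 x:[28,67/2] y:[59/2,35] z:[29,97/3] -> hit [59/2,97/3] leaf, test {P0@t=59/2, P1@t=32}
    N5 x:[57/2,61/2] y:[31/2,35/2] z:[31,98/3] -> miss, prune
  N4 x:[59/2,44] y:[43/2,61/2] z:[55/3,79/3] -> miss, prune

Summary -> nodes [0, 1, 2, 5, 4]; box-tests=5; leaf-entries=1; first=P0

== RESULT ==
5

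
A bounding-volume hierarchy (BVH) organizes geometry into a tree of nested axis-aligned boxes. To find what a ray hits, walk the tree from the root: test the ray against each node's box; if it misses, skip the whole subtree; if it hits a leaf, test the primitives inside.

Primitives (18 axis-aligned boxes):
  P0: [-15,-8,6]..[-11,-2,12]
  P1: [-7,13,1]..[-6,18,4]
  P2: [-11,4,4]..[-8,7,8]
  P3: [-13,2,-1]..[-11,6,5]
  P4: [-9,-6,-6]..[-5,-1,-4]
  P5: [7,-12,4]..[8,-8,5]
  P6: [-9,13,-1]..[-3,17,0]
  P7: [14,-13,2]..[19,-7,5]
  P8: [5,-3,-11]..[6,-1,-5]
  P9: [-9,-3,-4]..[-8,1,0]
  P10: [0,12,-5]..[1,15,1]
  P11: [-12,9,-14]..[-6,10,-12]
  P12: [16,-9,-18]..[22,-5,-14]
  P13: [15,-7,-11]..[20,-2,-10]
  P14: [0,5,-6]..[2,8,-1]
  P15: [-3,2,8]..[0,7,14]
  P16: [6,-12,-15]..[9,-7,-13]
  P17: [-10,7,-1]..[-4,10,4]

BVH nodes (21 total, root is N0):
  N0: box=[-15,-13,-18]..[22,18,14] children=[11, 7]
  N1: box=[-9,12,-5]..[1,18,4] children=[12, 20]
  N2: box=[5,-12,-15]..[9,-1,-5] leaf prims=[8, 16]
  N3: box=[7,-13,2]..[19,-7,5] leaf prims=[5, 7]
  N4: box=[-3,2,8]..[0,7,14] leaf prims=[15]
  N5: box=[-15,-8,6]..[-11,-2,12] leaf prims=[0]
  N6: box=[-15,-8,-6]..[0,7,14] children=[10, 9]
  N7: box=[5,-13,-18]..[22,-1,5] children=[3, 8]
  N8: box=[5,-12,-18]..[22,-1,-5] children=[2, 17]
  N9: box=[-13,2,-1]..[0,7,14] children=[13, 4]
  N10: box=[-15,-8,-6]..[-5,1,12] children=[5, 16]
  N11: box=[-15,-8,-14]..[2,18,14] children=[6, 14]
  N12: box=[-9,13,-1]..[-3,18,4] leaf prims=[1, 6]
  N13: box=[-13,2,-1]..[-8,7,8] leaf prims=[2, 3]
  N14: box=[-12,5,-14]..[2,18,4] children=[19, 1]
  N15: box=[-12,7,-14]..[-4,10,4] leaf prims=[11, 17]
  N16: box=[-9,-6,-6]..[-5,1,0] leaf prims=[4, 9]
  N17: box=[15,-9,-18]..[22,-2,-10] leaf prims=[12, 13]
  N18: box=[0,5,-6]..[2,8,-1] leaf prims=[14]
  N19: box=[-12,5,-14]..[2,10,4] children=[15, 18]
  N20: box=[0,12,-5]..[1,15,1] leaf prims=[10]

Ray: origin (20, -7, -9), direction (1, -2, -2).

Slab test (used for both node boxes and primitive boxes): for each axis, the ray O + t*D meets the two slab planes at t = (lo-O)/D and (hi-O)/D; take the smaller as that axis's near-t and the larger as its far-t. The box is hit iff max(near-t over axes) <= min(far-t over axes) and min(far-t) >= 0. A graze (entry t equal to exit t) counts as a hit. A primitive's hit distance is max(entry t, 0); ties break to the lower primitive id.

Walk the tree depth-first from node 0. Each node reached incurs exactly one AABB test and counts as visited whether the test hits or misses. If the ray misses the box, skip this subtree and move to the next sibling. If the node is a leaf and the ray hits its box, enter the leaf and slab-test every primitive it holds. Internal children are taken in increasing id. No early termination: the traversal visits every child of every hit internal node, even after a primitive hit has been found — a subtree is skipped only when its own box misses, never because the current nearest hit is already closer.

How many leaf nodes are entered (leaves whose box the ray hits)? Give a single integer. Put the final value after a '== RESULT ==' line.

Trace the traversal:
N0 x:[-35,2] y:[-25/2,3] z:[-23/2,9/2] -> hit [-23/2,2], descend [7, 11]
  N7 x:[-15,2] y:[-3,3] z:[-7,9/2] -> hit [-3,2], descend [3, 8]
    N3 x:[-13,-1] y:[0,3] z:[-7,-11/2] -> miss, prune
    N8 x:[-15,2] y:[-3,5/2] z:[-2,9/2] -> hit [-2,2], descend [2, 17]
      N2 x:[-15,-11] y:[-3,5/2] z:[-2,3] -> miss, prune
      N17 x:[-5,2] y:[-5/2,1] z:[1/2,9/2] -> hit [1/2,1] leaf, test {P12(miss), P13(miss)}
  N11 x:[-35,-18] y:[-25/2,1/2] z:[-23/2,5/2] -> miss, prune

Visited [0, 7, 3, 8, 2, 17, 11]. Tests: 7 box, 1 leaf. Nearest: miss.

== RESULT ==
1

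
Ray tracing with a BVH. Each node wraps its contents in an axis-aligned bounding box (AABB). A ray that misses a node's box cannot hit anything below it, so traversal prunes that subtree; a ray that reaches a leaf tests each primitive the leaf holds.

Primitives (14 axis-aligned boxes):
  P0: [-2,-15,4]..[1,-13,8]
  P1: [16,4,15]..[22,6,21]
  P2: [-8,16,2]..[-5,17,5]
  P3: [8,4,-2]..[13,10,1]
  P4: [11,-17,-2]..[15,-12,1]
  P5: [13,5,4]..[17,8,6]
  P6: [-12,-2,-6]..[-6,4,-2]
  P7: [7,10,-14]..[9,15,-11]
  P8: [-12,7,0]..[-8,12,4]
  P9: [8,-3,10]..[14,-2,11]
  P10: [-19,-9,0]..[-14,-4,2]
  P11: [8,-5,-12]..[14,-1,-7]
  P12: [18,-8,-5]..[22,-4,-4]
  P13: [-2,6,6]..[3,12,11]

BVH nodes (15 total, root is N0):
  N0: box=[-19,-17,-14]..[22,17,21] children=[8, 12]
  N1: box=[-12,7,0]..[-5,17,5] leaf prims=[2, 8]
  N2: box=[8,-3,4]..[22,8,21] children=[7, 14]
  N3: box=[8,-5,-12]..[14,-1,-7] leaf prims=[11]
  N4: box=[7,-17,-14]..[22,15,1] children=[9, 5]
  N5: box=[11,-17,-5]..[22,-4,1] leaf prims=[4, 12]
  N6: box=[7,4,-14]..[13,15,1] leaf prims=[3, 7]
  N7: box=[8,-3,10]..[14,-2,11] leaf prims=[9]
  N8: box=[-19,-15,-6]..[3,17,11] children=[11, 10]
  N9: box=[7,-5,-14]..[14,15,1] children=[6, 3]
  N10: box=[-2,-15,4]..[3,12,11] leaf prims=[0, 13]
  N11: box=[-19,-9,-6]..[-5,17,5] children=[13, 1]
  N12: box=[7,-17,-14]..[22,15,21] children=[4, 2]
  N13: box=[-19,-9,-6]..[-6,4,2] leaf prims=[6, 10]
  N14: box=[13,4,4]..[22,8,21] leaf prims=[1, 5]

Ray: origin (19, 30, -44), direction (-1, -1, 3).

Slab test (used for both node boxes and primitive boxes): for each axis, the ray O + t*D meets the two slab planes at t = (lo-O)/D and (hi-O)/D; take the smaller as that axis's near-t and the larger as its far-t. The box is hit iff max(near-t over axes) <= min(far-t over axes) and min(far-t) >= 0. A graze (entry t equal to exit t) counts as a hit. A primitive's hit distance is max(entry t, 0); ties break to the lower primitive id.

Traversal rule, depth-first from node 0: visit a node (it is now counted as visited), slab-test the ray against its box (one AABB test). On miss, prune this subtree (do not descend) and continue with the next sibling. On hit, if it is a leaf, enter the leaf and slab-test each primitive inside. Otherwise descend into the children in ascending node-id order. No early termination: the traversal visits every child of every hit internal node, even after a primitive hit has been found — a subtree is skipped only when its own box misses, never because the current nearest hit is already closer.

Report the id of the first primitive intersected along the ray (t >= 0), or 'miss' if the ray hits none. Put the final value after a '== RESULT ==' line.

Traverse from the root:
N0 x:[-3,38] y:[13,47] z:[10,65/3] -> hit [13,65/3], descend [8, 12]
  N8 x:[16,38] y:[13,45] z:[38/3,55/3] -> hit [16,55/3], descend [10, 11]
    N10 x:[16,21] y:[18,45] z:[16,55/3] -> hit [18,55/3] leaf, test {P0(miss), P13@t=18}
    N11 x:[24,38] y:[13,39] z:[38/3,49/3] -> miss, prune
  N12 x:[-3,12] y:[15,47] z:[10,65/3] -> miss, prune

Visited [0, 8, 10, 11, 12]. Tests: 5 box, 1 leaf. Nearest: P13.

== RESULT ==
13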